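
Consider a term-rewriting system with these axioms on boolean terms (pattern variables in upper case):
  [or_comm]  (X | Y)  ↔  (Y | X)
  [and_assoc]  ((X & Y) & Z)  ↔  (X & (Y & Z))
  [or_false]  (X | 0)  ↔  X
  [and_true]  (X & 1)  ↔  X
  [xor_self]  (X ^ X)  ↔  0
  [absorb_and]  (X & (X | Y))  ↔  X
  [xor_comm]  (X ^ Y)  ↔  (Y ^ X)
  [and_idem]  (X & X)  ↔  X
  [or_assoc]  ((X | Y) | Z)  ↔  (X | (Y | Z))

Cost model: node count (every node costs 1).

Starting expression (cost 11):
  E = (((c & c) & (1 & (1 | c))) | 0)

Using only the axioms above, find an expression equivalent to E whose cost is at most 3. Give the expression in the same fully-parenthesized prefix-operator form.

1. [absorb_and →] (1 & (1 | c))  →  1;  E = (((c & c) & 1) | 0)
2. [and_idem →] (c & c)  →  c;  E = ((c & 1) | 0)
3. [or_false →] ((c & 1) | 0)  →  (c & 1);  cost 3 ≤ 3, done

(c & 1)   [cost 3]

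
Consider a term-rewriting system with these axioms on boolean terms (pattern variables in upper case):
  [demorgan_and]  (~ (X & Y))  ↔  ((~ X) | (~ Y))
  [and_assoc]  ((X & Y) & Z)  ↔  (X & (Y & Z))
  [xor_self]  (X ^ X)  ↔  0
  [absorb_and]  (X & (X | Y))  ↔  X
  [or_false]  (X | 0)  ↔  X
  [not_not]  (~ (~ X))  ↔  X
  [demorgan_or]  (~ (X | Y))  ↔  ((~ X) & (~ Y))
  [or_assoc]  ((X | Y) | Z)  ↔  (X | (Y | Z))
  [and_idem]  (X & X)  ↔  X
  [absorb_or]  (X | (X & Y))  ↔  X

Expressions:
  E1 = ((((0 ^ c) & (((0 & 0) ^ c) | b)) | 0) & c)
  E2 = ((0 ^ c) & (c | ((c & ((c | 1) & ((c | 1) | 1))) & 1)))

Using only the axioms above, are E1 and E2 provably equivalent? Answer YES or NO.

YES

step 1: or_false (→) rewrites (((0 ^ c) & (((0 & 0) ^ c) | b)) | 0) into ((0 ^ c) & (((0 & 0) ^ c) | b)), now (((0 ^ c) & (((0 & 0) ^ c) | b)) & c)
step 2: and_idem (→) rewrites (0 & 0) into 0, now (((0 ^ c) & ((0 ^ c) | b)) & c)
step 3: absorb_and (→) rewrites ((0 ^ c) & ((0 ^ c) | b)) into (0 ^ c), now ((0 ^ c) & c)
step 4: absorb_or (←) rewrites c into (c | (c & 1)), now ((0 ^ c) & (c | (c & 1)))
step 5: absorb_and (←) rewrites c into (c & (c | 1)), now ((0 ^ c) & (c | ((c & (c | 1)) & 1)))
step 6: absorb_and (←) rewrites (c | 1) into ((c | 1) & ((c | 1) | 1)), which is E2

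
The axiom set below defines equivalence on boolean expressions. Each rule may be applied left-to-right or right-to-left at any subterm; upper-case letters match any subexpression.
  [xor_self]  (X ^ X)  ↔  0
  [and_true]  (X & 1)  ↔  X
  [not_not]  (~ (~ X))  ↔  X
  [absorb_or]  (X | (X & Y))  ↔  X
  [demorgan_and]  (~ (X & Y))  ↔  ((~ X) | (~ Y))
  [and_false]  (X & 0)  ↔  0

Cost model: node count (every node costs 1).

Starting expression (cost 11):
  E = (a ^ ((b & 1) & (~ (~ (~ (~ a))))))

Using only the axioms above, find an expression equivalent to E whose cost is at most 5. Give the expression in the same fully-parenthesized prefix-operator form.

(a ^ (b & a))   [cost 5]

step 1: and_true (→) rewrites (b & 1) into b, now (a ^ (b & (~ (~ (~ (~ a))))))
step 2: not_not (→) rewrites (~ (~ (~ (~ a)))) into (~ (~ a)), now (a ^ (b & (~ (~ a))))
step 3: not_not (→) rewrites (~ (~ a)) into a, reaching cost 5 (bound 5)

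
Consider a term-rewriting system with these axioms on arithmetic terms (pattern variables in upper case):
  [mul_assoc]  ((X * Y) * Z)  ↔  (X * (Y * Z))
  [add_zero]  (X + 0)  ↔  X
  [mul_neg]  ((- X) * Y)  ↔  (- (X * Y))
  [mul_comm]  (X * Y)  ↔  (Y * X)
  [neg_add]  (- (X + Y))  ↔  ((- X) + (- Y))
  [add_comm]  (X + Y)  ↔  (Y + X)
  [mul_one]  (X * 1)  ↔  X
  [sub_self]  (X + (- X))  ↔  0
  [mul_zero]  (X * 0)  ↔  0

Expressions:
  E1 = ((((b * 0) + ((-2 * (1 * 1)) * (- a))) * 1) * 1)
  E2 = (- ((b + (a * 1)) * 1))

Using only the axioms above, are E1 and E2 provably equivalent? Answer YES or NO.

NO

The axioms are sound identities: if E1 ↔* E2 then E1 and E2 evaluate identically under any assignment.
Under a=0, b=1: E1 evaluates to 0, E2 to -1. Distinct ⇒ no rewrite sequence connects them.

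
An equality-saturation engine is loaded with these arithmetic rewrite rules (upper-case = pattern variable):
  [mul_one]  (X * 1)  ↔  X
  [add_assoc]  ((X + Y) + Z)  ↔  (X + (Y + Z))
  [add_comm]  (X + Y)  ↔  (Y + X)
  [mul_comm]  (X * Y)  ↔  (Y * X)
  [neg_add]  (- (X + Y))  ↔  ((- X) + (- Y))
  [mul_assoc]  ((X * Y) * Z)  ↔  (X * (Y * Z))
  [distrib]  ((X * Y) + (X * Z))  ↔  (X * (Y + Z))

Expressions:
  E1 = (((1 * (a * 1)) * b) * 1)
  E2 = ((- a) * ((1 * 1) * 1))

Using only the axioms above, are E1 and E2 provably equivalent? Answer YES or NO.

NO

Every axiom is a valid identity, so a rewrite proof would force E1 and E2 to agree under every assignment.
At a=1, b=0: E1 = 0 but E2 = -1; they differ, so no derivation exists.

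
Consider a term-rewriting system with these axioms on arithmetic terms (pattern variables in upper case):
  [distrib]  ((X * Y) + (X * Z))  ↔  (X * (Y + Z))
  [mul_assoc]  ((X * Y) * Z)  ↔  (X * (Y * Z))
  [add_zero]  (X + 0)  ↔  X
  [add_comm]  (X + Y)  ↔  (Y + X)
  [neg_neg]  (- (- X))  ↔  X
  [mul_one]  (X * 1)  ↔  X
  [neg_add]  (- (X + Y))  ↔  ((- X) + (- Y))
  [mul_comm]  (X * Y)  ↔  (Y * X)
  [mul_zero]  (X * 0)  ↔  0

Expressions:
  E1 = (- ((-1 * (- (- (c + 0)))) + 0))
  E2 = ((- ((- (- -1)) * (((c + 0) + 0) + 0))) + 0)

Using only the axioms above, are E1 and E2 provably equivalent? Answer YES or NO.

(1) ((-1 * (- (- (c + 0)))) + 0)  =[add_zero →]=  (-1 * (- (- (c + 0))))    ⊢ (- (-1 * (- (- (c + 0)))))
(2) (- (- (c + 0)))  =[neg_neg →]=  (c + 0)    ⊢ (- (-1 * (c + 0)))
(3) (- (-1 * (c + 0)))  =[add_zero ←]=  ((- (-1 * (c + 0))) + 0)
(4) c  =[add_zero ←]=  (c + 0)    ⊢ ((- (-1 * ((c + 0) + 0))) + 0)
(5) -1  =[neg_neg ←]=  (- (- -1))    ⊢ ((- ((- (- -1)) * ((c + 0) + 0))) + 0)
(6) c  =[add_zero ←]=  (c + 0)    ⊢ E2

YES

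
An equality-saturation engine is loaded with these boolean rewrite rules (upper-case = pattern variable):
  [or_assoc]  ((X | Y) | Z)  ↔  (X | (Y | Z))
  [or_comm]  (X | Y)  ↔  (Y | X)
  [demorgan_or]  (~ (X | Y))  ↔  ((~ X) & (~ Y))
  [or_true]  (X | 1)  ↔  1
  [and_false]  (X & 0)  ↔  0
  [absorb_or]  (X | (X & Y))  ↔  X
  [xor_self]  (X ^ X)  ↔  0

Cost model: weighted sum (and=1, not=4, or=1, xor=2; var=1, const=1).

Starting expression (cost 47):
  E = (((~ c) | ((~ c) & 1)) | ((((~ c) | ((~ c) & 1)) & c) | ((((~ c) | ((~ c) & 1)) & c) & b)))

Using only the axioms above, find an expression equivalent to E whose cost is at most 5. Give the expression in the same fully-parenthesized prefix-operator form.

1. [absorb_or →] ((((~ c) | ((~ c) & 1)) & c) | ((((~ c) | ((~ c) & 1)) & c) & b))  →  (((~ c) | ((~ c) & 1)) & c);  E = (((~ c) | ((~ c) & 1)) | (((~ c) | ((~ c) & 1)) & c))
2. [absorb_or →] (((~ c) | ((~ c) & 1)) | (((~ c) | ((~ c) & 1)) & c))  →  ((~ c) | ((~ c) & 1))
3. [absorb_or →] ((~ c) | ((~ c) & 1))  →  (~ c);  cost 5 ≤ 5, done

(~ c)   [cost 5]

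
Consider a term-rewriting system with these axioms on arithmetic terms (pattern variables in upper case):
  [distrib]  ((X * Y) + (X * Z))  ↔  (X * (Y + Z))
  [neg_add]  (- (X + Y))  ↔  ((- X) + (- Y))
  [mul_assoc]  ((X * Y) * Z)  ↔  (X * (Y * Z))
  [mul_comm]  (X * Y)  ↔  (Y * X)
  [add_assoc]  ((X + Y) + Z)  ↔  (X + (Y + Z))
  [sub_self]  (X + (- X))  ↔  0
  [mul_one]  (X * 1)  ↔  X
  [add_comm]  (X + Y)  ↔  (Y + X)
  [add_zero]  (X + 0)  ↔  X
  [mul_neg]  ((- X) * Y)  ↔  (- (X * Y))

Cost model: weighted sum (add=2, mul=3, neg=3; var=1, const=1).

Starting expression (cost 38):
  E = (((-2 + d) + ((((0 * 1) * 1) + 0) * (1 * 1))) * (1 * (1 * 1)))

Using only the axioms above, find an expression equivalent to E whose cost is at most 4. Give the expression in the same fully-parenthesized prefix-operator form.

(1) (0 * 1)  =[mul_one →]=  0    ⊢ (((-2 + d) + (((0 * 1) + 0) * (1 * 1))) * (1 * (1 * 1)))
(2) (1 * 1)  =[mul_one →]=  1    ⊢ (((-2 + d) + (((0 * 1) + 0) * 1)) * (1 * (1 * 1)))
(3) (1 * (1 * 1))  =[mul_comm →]=  ((1 * 1) * 1)    ⊢ (((-2 + d) + (((0 * 1) + 0) * 1)) * ((1 * 1) * 1))
(4) (0 * 1)  =[mul_one →]=  0    ⊢ (((-2 + d) + ((0 + 0) * 1)) * ((1 * 1) * 1))
(5) ((0 + 0) * 1)  =[mul_one →]=  (0 + 0)    ⊢ (((-2 + d) + (0 + 0)) * ((1 * 1) * 1))
(6) ((1 * 1) * 1)  =[mul_one →]=  (1 * 1)    ⊢ (((-2 + d) + (0 + 0)) * (1 * 1))
(7) (-2 + d)  =[add_comm →]=  (d + -2)    ⊢ (((d + -2) + (0 + 0)) * (1 * 1))
(8) (0 + 0)  =[add_zero →]=  0    ⊢ (((d + -2) + 0) * (1 * 1))
(9) ((d + -2) + 0)  =[add_zero →]=  (d + -2)    ⊢ ((d + -2) * (1 * 1))
(10) (1 * 1)  =[mul_one →]=  1    ⊢ ((d + -2) * 1)
(11) ((d + -2) * 1)  =[mul_one →]=  (d + -2)    ⊢ cost 4, within 4

(d + -2)   [cost 4]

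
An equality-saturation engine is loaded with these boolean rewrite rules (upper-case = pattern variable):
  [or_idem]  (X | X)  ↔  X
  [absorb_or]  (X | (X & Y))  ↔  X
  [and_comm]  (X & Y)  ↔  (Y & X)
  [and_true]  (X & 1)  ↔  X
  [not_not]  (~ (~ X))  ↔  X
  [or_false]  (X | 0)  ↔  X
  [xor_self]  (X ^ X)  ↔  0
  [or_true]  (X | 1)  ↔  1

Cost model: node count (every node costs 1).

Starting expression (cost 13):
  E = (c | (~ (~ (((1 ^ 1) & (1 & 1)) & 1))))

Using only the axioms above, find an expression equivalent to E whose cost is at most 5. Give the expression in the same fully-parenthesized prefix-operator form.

(c | (0 & 1))   [cost 5]

(1) (~ (~ (((1 ^ 1) & (1 & 1)) & 1)))  =[not_not →]=  (((1 ^ 1) & (1 & 1)) & 1)    ⊢ (c | (((1 ^ 1) & (1 & 1)) & 1))
(2) (1 & 1)  =[and_true →]=  1    ⊢ (c | (((1 ^ 1) & 1) & 1))
(3) ((1 ^ 1) & 1)  =[and_true →]=  (1 ^ 1)    ⊢ (c | ((1 ^ 1) & 1))
(4) (1 ^ 1)  =[xor_self →]=  0    ⊢ cost 5, within 5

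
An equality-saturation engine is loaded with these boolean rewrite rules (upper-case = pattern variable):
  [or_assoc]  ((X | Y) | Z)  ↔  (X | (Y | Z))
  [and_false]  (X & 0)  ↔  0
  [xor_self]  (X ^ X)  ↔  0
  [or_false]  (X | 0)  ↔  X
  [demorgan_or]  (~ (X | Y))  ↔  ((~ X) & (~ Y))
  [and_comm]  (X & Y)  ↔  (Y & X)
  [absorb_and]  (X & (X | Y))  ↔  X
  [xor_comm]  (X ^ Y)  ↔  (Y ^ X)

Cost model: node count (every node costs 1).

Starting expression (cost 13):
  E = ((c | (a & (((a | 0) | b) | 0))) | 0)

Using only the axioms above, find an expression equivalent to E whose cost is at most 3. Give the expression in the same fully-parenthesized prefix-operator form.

(c | a)   [cost 3]

step 1: or_false (→) rewrites ((c | (a & (((a | 0) | b) | 0))) | 0) into (c | (a & (((a | 0) | b) | 0)))
step 2: or_false (→) rewrites (((a | 0) | b) | 0) into ((a | 0) | b), now (c | (a & ((a | 0) | b)))
step 3: or_false (→) rewrites (a | 0) into a, now (c | (a & (a | b)))
step 4: absorb_and (→) rewrites (a & (a | b)) into a, reaching cost 3 (bound 3)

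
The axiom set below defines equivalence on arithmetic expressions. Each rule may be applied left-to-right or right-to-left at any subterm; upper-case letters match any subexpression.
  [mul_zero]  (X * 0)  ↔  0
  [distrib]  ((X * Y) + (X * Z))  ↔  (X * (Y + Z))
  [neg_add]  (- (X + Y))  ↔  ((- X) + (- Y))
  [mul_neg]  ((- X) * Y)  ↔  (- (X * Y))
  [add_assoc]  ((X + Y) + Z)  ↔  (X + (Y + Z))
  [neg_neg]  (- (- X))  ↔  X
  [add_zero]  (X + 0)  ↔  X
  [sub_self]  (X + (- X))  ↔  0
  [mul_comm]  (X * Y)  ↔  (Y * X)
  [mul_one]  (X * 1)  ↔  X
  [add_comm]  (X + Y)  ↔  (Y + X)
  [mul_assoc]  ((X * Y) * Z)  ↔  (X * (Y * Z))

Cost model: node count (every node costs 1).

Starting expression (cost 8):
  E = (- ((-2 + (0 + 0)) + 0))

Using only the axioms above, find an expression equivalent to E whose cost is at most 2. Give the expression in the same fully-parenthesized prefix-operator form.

step 1: add_zero (→) rewrites (0 + 0) into 0, now (- ((-2 + 0) + 0))
step 2: add_zero (→) rewrites ((-2 + 0) + 0) into (-2 + 0), now (- (-2 + 0))
step 3: add_zero (→) rewrites (-2 + 0) into -2, reaching cost 2 (bound 2)

(- -2)   [cost 2]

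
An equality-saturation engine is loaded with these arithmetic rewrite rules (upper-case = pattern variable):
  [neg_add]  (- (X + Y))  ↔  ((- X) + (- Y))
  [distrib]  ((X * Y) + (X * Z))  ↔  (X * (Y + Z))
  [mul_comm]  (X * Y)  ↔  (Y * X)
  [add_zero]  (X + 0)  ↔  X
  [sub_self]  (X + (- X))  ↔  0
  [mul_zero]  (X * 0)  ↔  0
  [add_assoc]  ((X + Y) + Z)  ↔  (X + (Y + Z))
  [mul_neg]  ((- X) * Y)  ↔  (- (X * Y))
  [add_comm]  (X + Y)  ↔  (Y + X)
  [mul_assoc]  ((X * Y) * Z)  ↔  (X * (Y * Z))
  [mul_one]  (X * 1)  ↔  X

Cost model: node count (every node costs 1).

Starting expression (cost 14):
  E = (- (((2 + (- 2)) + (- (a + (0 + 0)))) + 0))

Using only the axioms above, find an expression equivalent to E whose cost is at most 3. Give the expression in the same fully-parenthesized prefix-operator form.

(- (- a))   [cost 3]

1. [add_zero →] (0 + 0)  →  0;  E = (- (((2 + (- 2)) + (- (a + 0))) + 0))
2. [add_comm →] ((2 + (- 2)) + (- (a + 0)))  →  ((- (a + 0)) + (2 + (- 2)));  E = (- (((- (a + 0)) + (2 + (- 2))) + 0))
3. [add_zero →] (a + 0)  →  a;  E = (- (((- a) + (2 + (- 2))) + 0))
4. [add_zero →] (((- a) + (2 + (- 2))) + 0)  →  ((- a) + (2 + (- 2)));  E = (- ((- a) + (2 + (- 2))))
5. [sub_self →] (2 + (- 2))  →  0;  E = (- ((- a) + 0))
6. [add_zero →] ((- a) + 0)  →  (- a);  cost 3 ≤ 3, done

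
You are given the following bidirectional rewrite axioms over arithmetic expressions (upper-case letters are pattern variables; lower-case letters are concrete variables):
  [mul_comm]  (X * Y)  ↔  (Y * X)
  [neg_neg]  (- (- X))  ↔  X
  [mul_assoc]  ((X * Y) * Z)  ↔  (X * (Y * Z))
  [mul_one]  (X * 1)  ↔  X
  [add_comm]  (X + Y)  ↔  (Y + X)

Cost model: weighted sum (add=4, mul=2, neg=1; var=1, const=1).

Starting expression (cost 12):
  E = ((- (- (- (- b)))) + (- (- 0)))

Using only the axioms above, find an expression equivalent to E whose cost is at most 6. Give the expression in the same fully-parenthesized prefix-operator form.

(1) (- (- b))  =[neg_neg →]=  b    ⊢ ((- (- b)) + (- (- 0)))
(2) (- (- 0))  =[neg_neg →]=  0    ⊢ ((- (- b)) + 0)
(3) ((- (- b)) + 0)  =[add_comm →]=  (0 + (- (- b)))
(4) (- (- b))  =[neg_neg →]=  b    ⊢ cost 6, within 6

(0 + b)   [cost 6]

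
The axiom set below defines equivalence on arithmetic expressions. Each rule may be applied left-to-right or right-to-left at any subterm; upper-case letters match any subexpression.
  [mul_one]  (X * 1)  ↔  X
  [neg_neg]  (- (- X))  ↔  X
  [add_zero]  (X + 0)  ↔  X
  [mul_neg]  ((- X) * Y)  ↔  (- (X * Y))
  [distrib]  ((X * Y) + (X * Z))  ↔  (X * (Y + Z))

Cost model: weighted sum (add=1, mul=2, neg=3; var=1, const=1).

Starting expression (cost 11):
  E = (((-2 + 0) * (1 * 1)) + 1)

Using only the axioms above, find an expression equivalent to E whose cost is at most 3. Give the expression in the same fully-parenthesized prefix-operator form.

1. [mul_one →] (1 * 1)  →  1;  E = (((-2 + 0) * 1) + 1)
2. [mul_one →] ((-2 + 0) * 1)  →  (-2 + 0);  E = ((-2 + 0) + 1)
3. [add_zero →] (-2 + 0)  →  -2;  cost 3 ≤ 3, done

(-2 + 1)   [cost 3]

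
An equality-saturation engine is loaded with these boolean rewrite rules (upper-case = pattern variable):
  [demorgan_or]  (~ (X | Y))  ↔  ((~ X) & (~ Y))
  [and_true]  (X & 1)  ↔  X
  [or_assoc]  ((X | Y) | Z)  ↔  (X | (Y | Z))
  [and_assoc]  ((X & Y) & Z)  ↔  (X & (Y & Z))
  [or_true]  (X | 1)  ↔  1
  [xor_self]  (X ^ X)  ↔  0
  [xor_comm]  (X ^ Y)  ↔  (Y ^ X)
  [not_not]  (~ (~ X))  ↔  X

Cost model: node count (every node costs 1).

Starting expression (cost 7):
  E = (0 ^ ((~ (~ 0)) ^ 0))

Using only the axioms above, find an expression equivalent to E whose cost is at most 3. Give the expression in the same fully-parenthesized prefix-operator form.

(0 ^ 0)   [cost 3]

(1) (~ (~ 0))  =[not_not →]=  0    ⊢ (0 ^ (0 ^ 0))
(2) (0 ^ (0 ^ 0))  =[xor_comm →]=  ((0 ^ 0) ^ 0)
(3) (0 ^ 0)  =[xor_self →]=  0    ⊢ cost 3, within 3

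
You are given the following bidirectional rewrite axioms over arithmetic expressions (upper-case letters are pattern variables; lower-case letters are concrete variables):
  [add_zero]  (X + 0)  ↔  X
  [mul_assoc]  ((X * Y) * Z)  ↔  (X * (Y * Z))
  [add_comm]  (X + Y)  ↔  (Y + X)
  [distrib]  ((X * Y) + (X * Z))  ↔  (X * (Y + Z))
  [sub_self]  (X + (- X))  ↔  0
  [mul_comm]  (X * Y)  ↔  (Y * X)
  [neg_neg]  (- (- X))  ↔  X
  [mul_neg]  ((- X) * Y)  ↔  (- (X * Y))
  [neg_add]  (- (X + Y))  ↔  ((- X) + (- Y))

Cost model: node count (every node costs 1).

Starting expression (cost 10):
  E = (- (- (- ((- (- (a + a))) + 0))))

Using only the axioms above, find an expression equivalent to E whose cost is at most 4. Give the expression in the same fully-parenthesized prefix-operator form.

1. [add_zero →] ((- (- (a + a))) + 0)  →  (- (- (a + a)));  E = (- (- (- (- (- (a + a))))))
2. [neg_neg →] (- (- (- (a + a))))  →  (- (a + a));  E = (- (- (- (a + a))))
3. [neg_neg →] (- (- (- (a + a))))  →  (- (a + a));  cost 4 ≤ 4, done

(- (a + a))   [cost 4]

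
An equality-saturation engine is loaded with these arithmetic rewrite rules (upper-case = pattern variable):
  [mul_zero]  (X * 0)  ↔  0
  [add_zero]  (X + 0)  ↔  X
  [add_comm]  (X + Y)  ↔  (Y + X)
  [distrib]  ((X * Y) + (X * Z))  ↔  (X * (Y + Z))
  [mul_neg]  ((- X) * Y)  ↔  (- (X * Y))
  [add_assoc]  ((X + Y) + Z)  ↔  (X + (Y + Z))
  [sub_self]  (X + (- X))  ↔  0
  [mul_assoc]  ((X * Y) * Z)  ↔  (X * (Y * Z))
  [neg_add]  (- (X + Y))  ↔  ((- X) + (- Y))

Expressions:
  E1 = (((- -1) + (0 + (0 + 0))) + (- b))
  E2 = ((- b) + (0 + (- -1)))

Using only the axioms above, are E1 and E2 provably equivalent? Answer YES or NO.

1. [add_zero →] (0 + 0)  →  0;  E1 = (((- -1) + (0 + 0)) + (- b))
2. [add_zero →] (0 + 0)  →  0;  E1 = (((- -1) + 0) + (- b))
3. [add_comm →] (((- -1) + 0) + (- b))  →  ((- b) + ((- -1) + 0))
4. [add_comm →] ((- -1) + 0)  →  (0 + (- -1));  this is E2

YES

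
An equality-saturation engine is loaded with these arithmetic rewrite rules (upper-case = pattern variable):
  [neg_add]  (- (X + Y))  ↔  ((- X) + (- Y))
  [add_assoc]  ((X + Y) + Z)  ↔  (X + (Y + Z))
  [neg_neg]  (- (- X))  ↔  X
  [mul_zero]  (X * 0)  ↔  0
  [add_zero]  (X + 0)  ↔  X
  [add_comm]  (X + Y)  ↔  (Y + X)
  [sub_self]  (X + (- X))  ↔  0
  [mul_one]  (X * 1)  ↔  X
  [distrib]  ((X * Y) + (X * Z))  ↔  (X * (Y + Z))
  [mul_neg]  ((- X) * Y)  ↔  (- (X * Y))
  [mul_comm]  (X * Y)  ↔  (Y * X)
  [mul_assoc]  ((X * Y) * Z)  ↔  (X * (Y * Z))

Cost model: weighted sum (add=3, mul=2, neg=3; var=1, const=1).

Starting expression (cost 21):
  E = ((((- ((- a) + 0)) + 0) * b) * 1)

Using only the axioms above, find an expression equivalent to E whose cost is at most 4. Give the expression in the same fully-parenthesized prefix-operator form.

(a * b)   [cost 4]

step 1: add_zero (→) rewrites ((- a) + 0) into (- a), now ((((- (- a)) + 0) * b) * 1)
step 2: neg_neg (→) rewrites (- (- a)) into a, now (((a + 0) * b) * 1)
step 3: add_zero (→) rewrites (a + 0) into a, now ((a * b) * 1)
step 4: mul_one (→) rewrites ((a * b) * 1) into (a * b), reaching cost 4 (bound 4)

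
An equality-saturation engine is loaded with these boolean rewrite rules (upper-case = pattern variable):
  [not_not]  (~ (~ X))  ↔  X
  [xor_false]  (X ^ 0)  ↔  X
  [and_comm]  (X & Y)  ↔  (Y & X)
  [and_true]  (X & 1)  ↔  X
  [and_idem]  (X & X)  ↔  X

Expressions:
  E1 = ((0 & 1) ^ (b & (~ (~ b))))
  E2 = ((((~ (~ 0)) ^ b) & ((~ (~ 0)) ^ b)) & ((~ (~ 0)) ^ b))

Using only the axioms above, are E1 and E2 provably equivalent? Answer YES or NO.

YES

(1) (~ (~ b))  =[not_not →]=  b    ⊢ ((0 & 1) ^ (b & b))
(2) (0 & 1)  =[and_true →]=  0    ⊢ (0 ^ (b & b))
(3) (b & b)  =[and_idem →]=  b    ⊢ (0 ^ b)
(4) 0  =[not_not ←]=  (~ (~ 0))    ⊢ ((~ (~ 0)) ^ b)
(5) ((~ (~ 0)) ^ b)  =[and_idem ←]=  (((~ (~ 0)) ^ b) & ((~ (~ 0)) ^ b))
(6) ((~ (~ 0)) ^ b)  =[and_idem ←]=  (((~ (~ 0)) ^ b) & ((~ (~ 0)) ^ b))    ⊢ E2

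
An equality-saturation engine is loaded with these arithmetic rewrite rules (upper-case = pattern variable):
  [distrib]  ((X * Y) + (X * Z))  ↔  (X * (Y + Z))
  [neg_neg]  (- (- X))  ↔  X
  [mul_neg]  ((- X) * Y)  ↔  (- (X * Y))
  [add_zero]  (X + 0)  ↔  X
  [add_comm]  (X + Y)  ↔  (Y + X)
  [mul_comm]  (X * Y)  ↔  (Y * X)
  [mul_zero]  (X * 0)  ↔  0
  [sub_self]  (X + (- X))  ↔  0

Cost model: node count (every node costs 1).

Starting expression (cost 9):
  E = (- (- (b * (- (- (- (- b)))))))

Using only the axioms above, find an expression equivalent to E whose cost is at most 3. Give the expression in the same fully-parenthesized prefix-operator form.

step 1: neg_neg (→) rewrites (- (- (- (- b)))) into (- (- b)), now (- (- (b * (- (- b)))))
step 2: neg_neg (→) rewrites (- (- b)) into b, now (- (- (b * b)))
step 3: neg_neg (→) rewrites (- (- (b * b))) into (b * b), reaching cost 3 (bound 3)

(b * b)   [cost 3]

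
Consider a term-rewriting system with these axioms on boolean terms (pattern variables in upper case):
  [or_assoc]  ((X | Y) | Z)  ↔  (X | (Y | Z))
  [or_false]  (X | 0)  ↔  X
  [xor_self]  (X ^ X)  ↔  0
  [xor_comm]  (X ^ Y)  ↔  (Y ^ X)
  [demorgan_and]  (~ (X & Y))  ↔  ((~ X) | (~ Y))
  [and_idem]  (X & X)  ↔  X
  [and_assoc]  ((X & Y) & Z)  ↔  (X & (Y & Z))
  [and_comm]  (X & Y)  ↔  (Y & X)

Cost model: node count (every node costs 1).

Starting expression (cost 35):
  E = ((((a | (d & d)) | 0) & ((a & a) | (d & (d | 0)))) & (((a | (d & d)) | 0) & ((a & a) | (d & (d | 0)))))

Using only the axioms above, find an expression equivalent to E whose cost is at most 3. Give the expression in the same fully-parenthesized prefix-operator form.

(a | d)   [cost 3]

step 1: and_idem (→) rewrites ((((a | (d & d)) | 0) & ((a & a) | (d & (d | 0)))) & (((a | (d & d)) | 0) & ((a & a) | (d & (d | 0))))) into (((a | (d & d)) | 0) & ((a & a) | (d & (d | 0))))
step 2: or_false (→) rewrites ((a | (d & d)) | 0) into (a | (d & d)), now ((a | (d & d)) & ((a & a) | (d & (d | 0))))
step 3: or_false (→) rewrites (d | 0) into d, now ((a | (d & d)) & ((a & a) | (d & d)))
step 4: and_idem (→) rewrites (a & a) into a, now ((a | (d & d)) & (a | (d & d)))
step 5: and_idem (→) rewrites ((a | (d & d)) & (a | (d & d))) into (a | (d & d))
step 6: and_idem (→) rewrites (d & d) into d, reaching cost 3 (bound 3)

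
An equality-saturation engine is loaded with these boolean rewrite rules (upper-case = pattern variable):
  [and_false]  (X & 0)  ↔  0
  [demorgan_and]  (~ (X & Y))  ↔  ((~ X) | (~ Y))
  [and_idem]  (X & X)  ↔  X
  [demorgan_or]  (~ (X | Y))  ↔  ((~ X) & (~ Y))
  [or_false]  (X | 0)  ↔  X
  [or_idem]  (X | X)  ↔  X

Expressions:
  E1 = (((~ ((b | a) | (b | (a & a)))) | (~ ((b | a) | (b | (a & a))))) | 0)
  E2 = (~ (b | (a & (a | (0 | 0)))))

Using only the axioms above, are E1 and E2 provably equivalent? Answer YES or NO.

YES

(1) ((~ ((b | a) | (b | (a & a)))) | (~ ((b | a) | (b | (a & a)))))  =[or_idem →]=  (~ ((b | a) | (b | (a & a))))    ⊢ ((~ ((b | a) | (b | (a & a)))) | 0)
(2) (a & a)  =[and_idem →]=  a    ⊢ ((~ ((b | a) | (b | a))) | 0)
(3) (~ ((b | a) | (b | a)))  =[demorgan_or →]=  ((~ (b | a)) & (~ (b | a)))    ⊢ (((~ (b | a)) & (~ (b | a))) | 0)
(4) (((~ (b | a)) & (~ (b | a))) | 0)  =[or_false →]=  ((~ (b | a)) & (~ (b | a)))
(5) ((~ (b | a)) & (~ (b | a)))  =[and_idem →]=  (~ (b | a))
(6) a  =[and_idem ←]=  (a & a)    ⊢ (~ (b | (a & a)))
(7) a  =[or_false ←]=  (a | 0)    ⊢ (~ (b | (a & (a | 0))))
(8) 0  =[or_idem ←]=  (0 | 0)    ⊢ E2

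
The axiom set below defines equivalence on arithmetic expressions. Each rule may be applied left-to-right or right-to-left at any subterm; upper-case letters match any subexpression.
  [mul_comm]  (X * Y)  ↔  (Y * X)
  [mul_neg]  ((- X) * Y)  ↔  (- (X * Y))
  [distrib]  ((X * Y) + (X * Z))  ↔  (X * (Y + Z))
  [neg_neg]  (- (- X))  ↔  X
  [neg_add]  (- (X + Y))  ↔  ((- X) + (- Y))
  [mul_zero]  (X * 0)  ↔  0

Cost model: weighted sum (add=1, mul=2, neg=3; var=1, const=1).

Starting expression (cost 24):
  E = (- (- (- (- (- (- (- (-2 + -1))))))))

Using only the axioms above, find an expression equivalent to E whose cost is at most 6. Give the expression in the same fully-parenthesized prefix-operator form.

(1) (- (- (-2 + -1)))  =[neg_neg →]=  (-2 + -1)    ⊢ (- (- (- (- (- (-2 + -1))))))
(2) (- (- (- (- (-2 + -1)))))  =[neg_neg →]=  (- (- (-2 + -1)))    ⊢ (- (- (- (-2 + -1))))
(3) (- (- (-2 + -1)))  =[neg_neg →]=  (-2 + -1)    ⊢ cost 6, within 6

(- (-2 + -1))   [cost 6]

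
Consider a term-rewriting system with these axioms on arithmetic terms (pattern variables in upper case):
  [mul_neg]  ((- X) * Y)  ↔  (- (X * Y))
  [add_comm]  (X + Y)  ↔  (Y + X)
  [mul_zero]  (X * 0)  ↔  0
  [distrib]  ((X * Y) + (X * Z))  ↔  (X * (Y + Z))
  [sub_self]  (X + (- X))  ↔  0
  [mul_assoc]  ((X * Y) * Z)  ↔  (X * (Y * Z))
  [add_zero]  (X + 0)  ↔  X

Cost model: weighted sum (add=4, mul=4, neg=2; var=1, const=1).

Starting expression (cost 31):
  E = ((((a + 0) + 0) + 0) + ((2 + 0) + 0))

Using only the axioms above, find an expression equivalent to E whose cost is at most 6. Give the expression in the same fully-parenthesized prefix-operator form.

1. [add_zero →] (a + 0)  →  a;  E = (((a + 0) + 0) + ((2 + 0) + 0))
2. [add_zero →] ((a + 0) + 0)  →  (a + 0);  E = ((a + 0) + ((2 + 0) + 0))
3. [add_zero →] ((2 + 0) + 0)  →  (2 + 0);  E = ((a + 0) + (2 + 0))
4. [add_zero →] (a + 0)  →  a;  E = (a + (2 + 0))
5. [add_zero →] (2 + 0)  →  2;  cost 6 ≤ 6, done

(a + 2)   [cost 6]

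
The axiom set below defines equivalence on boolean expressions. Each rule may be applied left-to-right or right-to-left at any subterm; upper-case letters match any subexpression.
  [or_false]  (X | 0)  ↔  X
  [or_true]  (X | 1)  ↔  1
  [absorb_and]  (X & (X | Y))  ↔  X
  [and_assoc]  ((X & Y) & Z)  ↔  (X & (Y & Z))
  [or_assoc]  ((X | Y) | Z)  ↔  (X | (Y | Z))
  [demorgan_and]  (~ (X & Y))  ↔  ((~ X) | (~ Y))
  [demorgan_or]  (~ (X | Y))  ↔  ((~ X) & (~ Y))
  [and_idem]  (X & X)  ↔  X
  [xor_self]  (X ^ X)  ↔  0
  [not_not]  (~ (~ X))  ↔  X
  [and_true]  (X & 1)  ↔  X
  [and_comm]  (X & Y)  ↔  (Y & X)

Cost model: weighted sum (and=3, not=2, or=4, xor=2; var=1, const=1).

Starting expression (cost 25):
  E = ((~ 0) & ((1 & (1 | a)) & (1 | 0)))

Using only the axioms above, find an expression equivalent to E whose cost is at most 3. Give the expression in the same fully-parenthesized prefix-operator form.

(~ 0)   [cost 3]

(1) (1 & (1 | a))  =[absorb_and →]=  1    ⊢ ((~ 0) & (1 & (1 | 0)))
(2) (1 & (1 | 0))  =[absorb_and →]=  1    ⊢ ((~ 0) & 1)
(3) ((~ 0) & 1)  =[and_true →]=  (~ 0)    ⊢ cost 3, within 3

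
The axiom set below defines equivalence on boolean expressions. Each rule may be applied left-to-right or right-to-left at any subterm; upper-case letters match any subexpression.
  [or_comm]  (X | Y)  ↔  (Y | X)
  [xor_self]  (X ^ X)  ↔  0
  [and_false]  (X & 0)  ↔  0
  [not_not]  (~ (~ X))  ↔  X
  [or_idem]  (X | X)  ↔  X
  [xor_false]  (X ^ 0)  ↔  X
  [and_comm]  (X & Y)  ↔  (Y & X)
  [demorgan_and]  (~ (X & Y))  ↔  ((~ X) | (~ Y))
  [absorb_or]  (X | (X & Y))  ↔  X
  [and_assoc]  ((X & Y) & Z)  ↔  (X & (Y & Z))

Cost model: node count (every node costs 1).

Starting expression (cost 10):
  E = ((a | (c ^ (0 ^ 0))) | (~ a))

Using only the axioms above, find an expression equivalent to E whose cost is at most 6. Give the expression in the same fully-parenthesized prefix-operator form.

(1) (0 ^ 0)  =[xor_false →]=  0    ⊢ ((a | (c ^ 0)) | (~ a))
(2) (c ^ 0)  =[xor_false →]=  c    ⊢ cost 6, within 6

((a | c) | (~ a))   [cost 6]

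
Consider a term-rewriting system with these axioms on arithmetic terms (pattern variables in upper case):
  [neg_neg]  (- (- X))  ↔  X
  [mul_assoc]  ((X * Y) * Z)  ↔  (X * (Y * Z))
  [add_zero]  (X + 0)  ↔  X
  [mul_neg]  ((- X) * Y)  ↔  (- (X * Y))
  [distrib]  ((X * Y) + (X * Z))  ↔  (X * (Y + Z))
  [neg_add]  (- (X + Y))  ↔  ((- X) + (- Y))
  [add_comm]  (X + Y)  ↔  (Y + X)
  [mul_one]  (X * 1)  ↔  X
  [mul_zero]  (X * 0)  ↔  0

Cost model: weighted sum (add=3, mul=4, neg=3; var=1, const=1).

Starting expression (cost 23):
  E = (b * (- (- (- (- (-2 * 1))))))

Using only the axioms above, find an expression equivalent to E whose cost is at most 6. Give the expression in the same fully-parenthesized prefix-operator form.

(1) (- (- (- (-2 * 1))))  =[neg_neg →]=  (- (-2 * 1))    ⊢ (b * (- (- (-2 * 1))))
(2) (-2 * 1)  =[mul_one →]=  -2    ⊢ (b * (- (- -2)))
(3) (- (- -2))  =[neg_neg →]=  -2    ⊢ cost 6, within 6

(b * -2)   [cost 6]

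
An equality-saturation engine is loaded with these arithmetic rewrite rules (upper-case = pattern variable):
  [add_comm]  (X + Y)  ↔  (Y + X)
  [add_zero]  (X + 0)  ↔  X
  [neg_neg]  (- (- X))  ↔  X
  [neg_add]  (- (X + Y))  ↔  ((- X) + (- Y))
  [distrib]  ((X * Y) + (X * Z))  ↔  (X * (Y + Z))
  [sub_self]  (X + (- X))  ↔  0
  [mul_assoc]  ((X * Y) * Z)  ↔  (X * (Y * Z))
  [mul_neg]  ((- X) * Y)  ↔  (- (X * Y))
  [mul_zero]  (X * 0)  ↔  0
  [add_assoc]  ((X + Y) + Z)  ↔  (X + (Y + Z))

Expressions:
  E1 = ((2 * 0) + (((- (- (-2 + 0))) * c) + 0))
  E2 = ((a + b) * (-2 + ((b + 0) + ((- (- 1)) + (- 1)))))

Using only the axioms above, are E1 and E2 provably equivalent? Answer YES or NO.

The axioms are sound identities: if E1 ↔* E2 then E1 and E2 evaluate identically under any assignment.
Under a=0, b=0, c=1: E1 evaluates to -2, E2 to 0. Distinct ⇒ no rewrite sequence connects them.

NO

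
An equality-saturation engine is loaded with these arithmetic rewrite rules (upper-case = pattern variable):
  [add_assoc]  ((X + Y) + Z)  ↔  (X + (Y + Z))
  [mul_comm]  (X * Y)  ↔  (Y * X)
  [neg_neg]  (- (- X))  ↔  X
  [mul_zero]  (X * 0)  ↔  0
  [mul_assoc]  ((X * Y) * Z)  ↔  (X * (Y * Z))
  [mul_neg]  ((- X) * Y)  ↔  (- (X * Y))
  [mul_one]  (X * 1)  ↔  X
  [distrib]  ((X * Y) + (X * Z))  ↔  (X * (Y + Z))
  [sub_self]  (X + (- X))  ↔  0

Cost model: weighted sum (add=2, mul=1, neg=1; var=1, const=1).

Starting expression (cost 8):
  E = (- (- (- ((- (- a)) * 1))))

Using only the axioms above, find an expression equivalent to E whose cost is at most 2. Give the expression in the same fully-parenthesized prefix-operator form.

(1) ((- (- a)) * 1)  =[mul_one →]=  (- (- a))    ⊢ (- (- (- (- (- a)))))
(2) (- (- a))  =[neg_neg →]=  a    ⊢ (- (- (- a)))
(3) (- (- (- a)))  =[neg_neg →]=  (- a)    ⊢ cost 2, within 2

(- a)   [cost 2]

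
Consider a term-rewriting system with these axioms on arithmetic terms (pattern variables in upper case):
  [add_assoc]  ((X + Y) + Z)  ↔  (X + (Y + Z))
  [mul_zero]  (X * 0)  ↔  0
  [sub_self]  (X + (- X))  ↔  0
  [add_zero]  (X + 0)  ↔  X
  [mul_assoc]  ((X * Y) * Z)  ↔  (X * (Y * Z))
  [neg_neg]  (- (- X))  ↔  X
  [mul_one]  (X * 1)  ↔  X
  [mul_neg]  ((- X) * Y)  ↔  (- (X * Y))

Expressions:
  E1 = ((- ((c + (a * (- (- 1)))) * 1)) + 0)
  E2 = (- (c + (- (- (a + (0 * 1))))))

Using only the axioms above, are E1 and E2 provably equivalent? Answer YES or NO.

(1) (- (- 1))  =[neg_neg →]=  1    ⊢ ((- ((c + (a * 1)) * 1)) + 0)
(2) ((c + (a * 1)) * 1)  =[mul_one →]=  (c + (a * 1))    ⊢ ((- (c + (a * 1))) + 0)
(3) ((- (c + (a * 1))) + 0)  =[add_zero →]=  (- (c + (a * 1)))
(4) (a * 1)  =[mul_one →]=  a    ⊢ (- (c + a))
(5) a  =[neg_neg ←]=  (- (- a))    ⊢ (- (c + (- (- a))))
(6) a  =[add_zero ←]=  (a + 0)    ⊢ (- (c + (- (- (a + 0)))))
(7) 0  =[mul_one ←]=  (0 * 1)    ⊢ E2

YES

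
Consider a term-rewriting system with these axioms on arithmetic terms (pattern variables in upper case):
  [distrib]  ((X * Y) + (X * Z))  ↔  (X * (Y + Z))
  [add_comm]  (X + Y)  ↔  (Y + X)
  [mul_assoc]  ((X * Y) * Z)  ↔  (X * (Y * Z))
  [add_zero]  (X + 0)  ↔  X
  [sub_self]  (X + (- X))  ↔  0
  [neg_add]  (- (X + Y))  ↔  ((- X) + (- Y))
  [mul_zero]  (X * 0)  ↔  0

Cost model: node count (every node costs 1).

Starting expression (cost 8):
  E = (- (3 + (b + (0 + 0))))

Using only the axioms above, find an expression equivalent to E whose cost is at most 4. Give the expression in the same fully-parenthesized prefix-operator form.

(- (b + 3))   [cost 4]

(1) (3 + (b + (0 + 0)))  =[add_comm →]=  ((b + (0 + 0)) + 3)    ⊢ (- ((b + (0 + 0)) + 3))
(2) (0 + 0)  =[add_zero →]=  0    ⊢ (- ((b + 0) + 3))
(3) (b + 0)  =[add_zero →]=  b    ⊢ cost 4, within 4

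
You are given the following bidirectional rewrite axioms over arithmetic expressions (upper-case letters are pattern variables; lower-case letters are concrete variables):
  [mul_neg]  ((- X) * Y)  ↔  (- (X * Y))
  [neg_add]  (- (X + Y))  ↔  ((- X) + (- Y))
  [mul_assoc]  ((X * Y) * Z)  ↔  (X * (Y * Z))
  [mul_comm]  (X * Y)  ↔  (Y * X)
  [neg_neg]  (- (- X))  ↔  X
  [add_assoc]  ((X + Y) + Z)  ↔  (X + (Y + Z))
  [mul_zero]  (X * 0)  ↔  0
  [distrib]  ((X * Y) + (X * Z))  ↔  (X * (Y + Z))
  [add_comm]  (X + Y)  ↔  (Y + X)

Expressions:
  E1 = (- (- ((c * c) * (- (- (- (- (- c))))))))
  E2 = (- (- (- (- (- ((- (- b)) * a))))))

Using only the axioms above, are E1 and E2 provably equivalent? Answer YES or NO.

NO

All listed rules preserve value, hence provable equivalence implies equal values everywhere; look for a separating assignment.
a=0, b=0, c=1 gives E1 ↦ -1, E2 ↦ 0; values differ ⇒ not provably equivalent.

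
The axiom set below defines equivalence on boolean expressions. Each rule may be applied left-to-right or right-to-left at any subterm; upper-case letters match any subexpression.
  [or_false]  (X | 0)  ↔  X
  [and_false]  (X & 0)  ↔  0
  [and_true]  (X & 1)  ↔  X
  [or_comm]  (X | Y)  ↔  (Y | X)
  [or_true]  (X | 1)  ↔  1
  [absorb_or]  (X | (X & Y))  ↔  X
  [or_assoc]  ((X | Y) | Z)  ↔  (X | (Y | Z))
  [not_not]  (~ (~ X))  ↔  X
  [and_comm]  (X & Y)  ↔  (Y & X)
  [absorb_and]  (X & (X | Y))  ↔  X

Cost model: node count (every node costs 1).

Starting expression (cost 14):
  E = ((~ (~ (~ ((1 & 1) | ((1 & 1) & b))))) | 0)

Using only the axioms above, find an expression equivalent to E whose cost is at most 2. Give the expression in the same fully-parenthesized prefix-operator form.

step 1: absorb_or (→) rewrites ((1 & 1) | ((1 & 1) & b)) into (1 & 1), now ((~ (~ (~ (1 & 1)))) | 0)
step 2: or_false (→) rewrites ((~ (~ (~ (1 & 1)))) | 0) into (~ (~ (~ (1 & 1))))
step 3: and_true (→) rewrites (1 & 1) into 1, now (~ (~ (~ 1)))
step 4: not_not (→) rewrites (~ (~ 1)) into 1, reaching cost 2 (bound 2)

(~ 1)   [cost 2]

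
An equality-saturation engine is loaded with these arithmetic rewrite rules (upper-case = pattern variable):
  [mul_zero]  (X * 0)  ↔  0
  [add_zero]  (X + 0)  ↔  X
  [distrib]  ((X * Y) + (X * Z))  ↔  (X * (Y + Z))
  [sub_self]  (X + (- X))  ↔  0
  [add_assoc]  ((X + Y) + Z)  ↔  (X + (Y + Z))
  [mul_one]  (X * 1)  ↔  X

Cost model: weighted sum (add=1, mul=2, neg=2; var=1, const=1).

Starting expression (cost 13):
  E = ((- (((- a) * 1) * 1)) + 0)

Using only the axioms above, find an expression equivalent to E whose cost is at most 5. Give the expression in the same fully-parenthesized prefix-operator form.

1. [mul_one →] (((- a) * 1) * 1)  →  ((- a) * 1);  E = ((- ((- a) * 1)) + 0)
2. [mul_one →] ((- a) * 1)  →  (- a);  E = ((- (- a)) + 0)
3. [add_zero →] ((- (- a)) + 0)  →  (- (- a));  cost 5 ≤ 5, done

(- (- a))   [cost 5]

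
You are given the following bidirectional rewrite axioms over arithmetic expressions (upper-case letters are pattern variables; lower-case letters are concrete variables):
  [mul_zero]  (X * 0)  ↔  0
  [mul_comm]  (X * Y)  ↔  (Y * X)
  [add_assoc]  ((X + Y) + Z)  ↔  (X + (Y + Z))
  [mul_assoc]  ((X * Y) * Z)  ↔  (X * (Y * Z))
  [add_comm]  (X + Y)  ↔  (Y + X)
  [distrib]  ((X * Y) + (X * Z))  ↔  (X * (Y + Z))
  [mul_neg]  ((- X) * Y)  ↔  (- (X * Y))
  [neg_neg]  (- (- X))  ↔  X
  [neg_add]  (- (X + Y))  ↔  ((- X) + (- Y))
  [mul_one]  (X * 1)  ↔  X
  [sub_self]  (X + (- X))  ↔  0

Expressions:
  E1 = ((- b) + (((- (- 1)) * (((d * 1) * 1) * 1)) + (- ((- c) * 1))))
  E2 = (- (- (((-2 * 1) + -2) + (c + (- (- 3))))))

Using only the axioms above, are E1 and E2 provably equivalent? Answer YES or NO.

NO

Every axiom is a valid identity, so a rewrite proof would force E1 and E2 to agree under every assignment.
At b=0, c=0, d=0: E1 = 0 but E2 = -1; they differ, so no derivation exists.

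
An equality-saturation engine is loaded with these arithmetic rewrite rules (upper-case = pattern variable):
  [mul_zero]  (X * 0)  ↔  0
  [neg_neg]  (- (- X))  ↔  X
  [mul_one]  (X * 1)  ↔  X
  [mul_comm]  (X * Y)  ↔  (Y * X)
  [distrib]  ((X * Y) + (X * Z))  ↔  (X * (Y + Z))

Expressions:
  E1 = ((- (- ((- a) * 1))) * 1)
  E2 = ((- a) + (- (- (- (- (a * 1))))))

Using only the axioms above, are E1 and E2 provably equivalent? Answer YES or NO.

The axioms are sound identities: if E1 ↔* E2 then E1 and E2 evaluate identically under any assignment.
Under a=1: E1 evaluates to -1, E2 to 0. Distinct ⇒ no rewrite sequence connects them.

NO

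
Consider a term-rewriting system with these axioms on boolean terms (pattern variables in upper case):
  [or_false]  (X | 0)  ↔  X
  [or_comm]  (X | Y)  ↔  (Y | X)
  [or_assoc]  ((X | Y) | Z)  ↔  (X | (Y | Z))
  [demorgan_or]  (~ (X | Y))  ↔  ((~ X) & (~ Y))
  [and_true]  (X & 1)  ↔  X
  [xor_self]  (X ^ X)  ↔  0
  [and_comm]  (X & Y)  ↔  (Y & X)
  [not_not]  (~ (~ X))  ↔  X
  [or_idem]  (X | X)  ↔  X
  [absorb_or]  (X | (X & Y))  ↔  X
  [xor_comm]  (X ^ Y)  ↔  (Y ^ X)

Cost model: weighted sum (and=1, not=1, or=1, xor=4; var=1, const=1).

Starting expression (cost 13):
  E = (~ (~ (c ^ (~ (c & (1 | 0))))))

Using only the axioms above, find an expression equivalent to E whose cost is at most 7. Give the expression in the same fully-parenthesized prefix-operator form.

(c ^ (~ c))   [cost 7]

(1) (1 | 0)  =[or_false →]=  1    ⊢ (~ (~ (c ^ (~ (c & 1)))))
(2) (~ (~ (c ^ (~ (c & 1)))))  =[not_not →]=  (c ^ (~ (c & 1)))
(3) (c & 1)  =[and_true →]=  c    ⊢ cost 7, within 7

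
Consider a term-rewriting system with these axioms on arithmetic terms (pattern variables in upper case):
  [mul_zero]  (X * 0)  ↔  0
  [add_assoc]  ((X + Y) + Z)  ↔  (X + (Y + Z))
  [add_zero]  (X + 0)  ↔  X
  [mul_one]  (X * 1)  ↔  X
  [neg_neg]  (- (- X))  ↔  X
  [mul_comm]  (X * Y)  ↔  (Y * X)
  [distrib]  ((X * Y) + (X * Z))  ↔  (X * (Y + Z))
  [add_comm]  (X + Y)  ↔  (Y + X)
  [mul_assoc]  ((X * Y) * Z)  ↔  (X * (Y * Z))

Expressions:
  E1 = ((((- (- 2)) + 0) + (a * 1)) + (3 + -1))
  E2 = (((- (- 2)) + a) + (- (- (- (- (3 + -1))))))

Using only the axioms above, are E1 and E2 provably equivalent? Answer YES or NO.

YES

1. [add_zero →] ((- (- 2)) + 0)  →  (- (- 2));  E1 = (((- (- 2)) + (a * 1)) + (3 + -1))
2. [mul_one →] (a * 1)  →  a;  E1 = (((- (- 2)) + a) + (3 + -1))
3. [neg_neg ←] (3 + -1)  →  (- (- (3 + -1)));  E1 = (((- (- 2)) + a) + (- (- (3 + -1))))
4. [neg_neg ←] (3 + -1)  →  (- (- (3 + -1)));  this is E2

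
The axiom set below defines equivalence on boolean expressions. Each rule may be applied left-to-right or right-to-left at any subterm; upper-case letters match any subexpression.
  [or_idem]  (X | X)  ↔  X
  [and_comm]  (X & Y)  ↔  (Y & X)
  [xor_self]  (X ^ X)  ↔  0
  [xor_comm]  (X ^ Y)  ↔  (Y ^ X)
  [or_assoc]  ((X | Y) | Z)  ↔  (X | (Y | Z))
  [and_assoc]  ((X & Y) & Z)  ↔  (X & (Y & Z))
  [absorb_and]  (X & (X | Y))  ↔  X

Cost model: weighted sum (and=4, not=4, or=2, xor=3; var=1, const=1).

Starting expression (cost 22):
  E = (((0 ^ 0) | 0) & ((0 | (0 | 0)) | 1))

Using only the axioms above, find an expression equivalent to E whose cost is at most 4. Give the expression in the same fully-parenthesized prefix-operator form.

(1) (0 ^ 0)  =[xor_self →]=  0    ⊢ ((0 | 0) & ((0 | (0 | 0)) | 1))
(2) (0 | 0)  =[or_idem →]=  0    ⊢ ((0 | 0) & ((0 | 0) | 1))
(3) ((0 | 0) & ((0 | 0) | 1))  =[absorb_and →]=  (0 | 0)    ⊢ cost 4, within 4

(0 | 0)   [cost 4]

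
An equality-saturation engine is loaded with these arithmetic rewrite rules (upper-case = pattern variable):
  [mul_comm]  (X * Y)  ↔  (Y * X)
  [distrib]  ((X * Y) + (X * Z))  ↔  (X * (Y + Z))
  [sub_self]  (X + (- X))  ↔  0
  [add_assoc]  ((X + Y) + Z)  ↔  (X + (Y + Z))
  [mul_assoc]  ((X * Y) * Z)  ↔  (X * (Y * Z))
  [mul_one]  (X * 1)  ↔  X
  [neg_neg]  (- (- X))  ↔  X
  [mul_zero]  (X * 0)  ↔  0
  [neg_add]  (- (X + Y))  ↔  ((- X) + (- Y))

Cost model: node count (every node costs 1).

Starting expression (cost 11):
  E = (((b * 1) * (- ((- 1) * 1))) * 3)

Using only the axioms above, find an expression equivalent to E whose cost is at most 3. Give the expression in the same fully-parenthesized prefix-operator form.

(b * 3)   [cost 3]

step 1: mul_one (→) rewrites ((- 1) * 1) into (- 1), now (((b * 1) * (- (- 1))) * 3)
step 2: neg_neg (→) rewrites (- (- 1)) into 1, now (((b * 1) * 1) * 3)
step 3: mul_one (→) rewrites ((b * 1) * 1) into (b * 1), now ((b * 1) * 3)
step 4: mul_one (→) rewrites (b * 1) into b, reaching cost 3 (bound 3)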